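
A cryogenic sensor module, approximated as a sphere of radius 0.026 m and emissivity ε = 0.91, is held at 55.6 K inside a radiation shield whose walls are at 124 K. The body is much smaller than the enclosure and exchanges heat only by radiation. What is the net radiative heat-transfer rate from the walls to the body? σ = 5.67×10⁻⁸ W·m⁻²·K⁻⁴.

P_net ≈ 0.0994 W

For a small grey body in a large enclosure: P_net = εσA(T_body⁴ − T_wall⁴).
A = 4πr² = 0.008495 m²; T_body⁴ − T_wall⁴ = 9.557×10⁶ − 2.364×10⁸ = -2.269×10⁸ K⁴.
|P_net| = 0.91·5.67×10⁻⁸·0.008495·2.269×10⁸.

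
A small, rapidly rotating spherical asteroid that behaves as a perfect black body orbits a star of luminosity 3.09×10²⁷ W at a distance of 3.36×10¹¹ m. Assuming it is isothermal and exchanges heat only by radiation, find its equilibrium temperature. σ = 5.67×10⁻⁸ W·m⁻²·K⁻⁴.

T ≈ 313 K

First find the stellar flux at distance d: S = L/(4πd²) = 3.09×10²⁷/(4π·(3.36×10¹¹)²) = 2178 W/m².
For an isothermal sphere, absorbed (1−a)S·πr² = emitted σ·4πr²·T⁴, so T⁴ = (1−a)S/(4σ).
T⁴ = 1.00·2178/(4·5.67×10⁻⁸) = 9.603×10⁹ K⁴.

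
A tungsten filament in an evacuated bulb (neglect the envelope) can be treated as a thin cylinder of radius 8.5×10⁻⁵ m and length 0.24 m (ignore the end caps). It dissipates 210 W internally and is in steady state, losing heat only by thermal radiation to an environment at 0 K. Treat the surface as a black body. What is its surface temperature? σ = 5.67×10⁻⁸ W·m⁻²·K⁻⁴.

Steady state: internal power = radiated power, P = εσA T⁴.
Radiating area A = 2πrL = 1.282×10⁻⁴ m².
T⁴ = P/(εσA) = 210/(1.0·5.67×10⁻⁸·1.282×10⁻⁴) = 2.890×10¹³ K⁴.
T = (2.890×10¹³)^(1/4).

T ≈ 2320 K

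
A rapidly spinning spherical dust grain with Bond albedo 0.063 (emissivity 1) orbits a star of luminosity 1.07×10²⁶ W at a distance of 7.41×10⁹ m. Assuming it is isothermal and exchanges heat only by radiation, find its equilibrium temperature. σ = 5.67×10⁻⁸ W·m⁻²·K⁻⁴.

First find the stellar flux at distance d: S = L/(4πd²) = 1.07×10²⁶/(4π·(7.41×10⁹)²) = 1.551×10⁵ W/m².
For an isothermal sphere, absorbed (1−a)S·πr² = emitted σ·4πr²·T⁴, so T⁴ = (1−a)S/(4σ).
T⁴ = 0.937·1.551×10⁵/(4·5.67×10⁻⁸) = 6.407×10¹¹ K⁴.

T ≈ 895 K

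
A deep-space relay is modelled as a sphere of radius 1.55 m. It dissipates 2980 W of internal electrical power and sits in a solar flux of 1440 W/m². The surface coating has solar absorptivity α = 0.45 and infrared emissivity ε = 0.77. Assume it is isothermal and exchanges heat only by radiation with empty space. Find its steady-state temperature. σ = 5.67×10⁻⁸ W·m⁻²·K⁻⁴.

T ≈ 278 K

At steady state, absorbed solar power + internal power = radiated power.
Absorbed: α·S·A_cross = 0.45·1440·7.548 = 4891 W (cross-section πr²).
Total input = 4891 + 2980 = 7871 W.
Radiated: εσ·A_surf·T⁴ with A_surf = 4πr² = 30.19 m².
T⁴ = 7871/(0.77·5.67×10⁻⁸·30.19) = 5.971×10⁹ K⁴.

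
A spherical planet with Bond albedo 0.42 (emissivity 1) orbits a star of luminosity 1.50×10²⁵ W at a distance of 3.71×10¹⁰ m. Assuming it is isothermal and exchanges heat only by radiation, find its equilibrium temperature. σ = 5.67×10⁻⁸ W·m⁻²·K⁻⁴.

T ≈ 217 K

First find the stellar flux at distance d: S = L/(4πd²) = 1.50×10²⁵/(4π·(3.71×10¹⁰)²) = 867.2 W/m².
For an isothermal sphere, absorbed (1−a)S·πr² = emitted σ·4πr²·T⁴, so T⁴ = (1−a)S/(4σ).
T⁴ = 0.580·867.2/(4·5.67×10⁻⁸) = 2.218×10⁹ K⁴.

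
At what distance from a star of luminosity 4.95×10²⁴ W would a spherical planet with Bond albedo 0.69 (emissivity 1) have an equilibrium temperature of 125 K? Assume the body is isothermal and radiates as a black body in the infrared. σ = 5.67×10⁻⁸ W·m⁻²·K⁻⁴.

d ≈ 4.70×10¹⁰ m

For an isothermal black-emitting sphere, (1−a)S·πr² = σ·4πr²·T⁴ ⇒ S = 4σT⁴/(1−a).
S = 4·5.67×10⁻⁸·(125)⁴/0.310 = 178.6 W/m².
Flux falls as S = L/(4πd²), so d = √(L/(4πS)) = √(4.95×10²⁴/(4π·178.6)).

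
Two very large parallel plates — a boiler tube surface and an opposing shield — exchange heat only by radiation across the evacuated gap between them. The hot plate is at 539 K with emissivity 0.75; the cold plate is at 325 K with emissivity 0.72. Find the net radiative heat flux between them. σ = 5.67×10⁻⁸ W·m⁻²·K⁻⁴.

q ≈ 2410 W/m²

For two infinite grey parallel plates, q = σ(T₁⁴ − T₂⁴)/(1/ε₁ + 1/ε₂ − 1).
T₁⁴ − T₂⁴ = 8.440×10¹⁰ − 1.116×10¹⁰ = 7.325×10¹⁰ K⁴.
1/ε₁ + 1/ε₂ − 1 = 1.333 + 1.389 − 1 = 1.722.
q = 5.67×10⁻⁸ × 7.325×10¹⁰ / 1.722.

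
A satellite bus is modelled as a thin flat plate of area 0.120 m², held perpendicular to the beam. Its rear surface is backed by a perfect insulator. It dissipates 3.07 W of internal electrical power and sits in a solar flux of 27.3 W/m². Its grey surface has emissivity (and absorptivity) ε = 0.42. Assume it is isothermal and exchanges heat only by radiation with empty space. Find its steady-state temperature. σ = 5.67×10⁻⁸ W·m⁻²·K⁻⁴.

At steady state, absorbed solar power + internal power = radiated power.
Absorbed: α·S·A_cross = 0.42·27.3·0.1200 = 1.376 W (cross-section A).
Total input = 1.376 + 3.07 = 4.446 W.
Radiated: εσ·A_surf·T⁴ with A_surf = A = 0.1200 m².
T⁴ = 4.446/(0.42·5.67×10⁻⁸·0.1200) = 1.556×10⁹ K⁴.

T ≈ 199 K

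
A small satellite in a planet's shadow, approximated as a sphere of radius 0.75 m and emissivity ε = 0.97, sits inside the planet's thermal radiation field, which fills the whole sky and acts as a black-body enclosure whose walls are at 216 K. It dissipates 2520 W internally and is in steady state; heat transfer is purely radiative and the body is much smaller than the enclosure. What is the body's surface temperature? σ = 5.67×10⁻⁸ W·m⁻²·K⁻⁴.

For a small grey body in a large enclosure, net radiated power = εσA(T⁴ − T_w⁴).
Steady state: P = εσA(T⁴ − T_w⁴) with A = 4πr² = 7.069 m².
T⁴ = P/(εσA) + T_w⁴ = 2520/(0.97·5.67×10⁻⁸·7.069) + (216)⁴
    = 6.482×10⁹ + 2.177×10⁹ = 8.659×10⁹ K⁴.

T ≈ 305 K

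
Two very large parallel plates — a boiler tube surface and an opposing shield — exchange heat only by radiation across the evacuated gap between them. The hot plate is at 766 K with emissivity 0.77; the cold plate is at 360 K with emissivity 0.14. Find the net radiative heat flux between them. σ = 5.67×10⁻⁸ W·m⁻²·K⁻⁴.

q ≈ 2500 W/m²

For two infinite grey parallel plates, q = σ(T₁⁴ − T₂⁴)/(1/ε₁ + 1/ε₂ − 1).
T₁⁴ − T₂⁴ = 3.443×10¹¹ − 1.680×10¹⁰ = 3.275×10¹¹ K⁴.
1/ε₁ + 1/ε₂ − 1 = 1.299 + 7.143 − 1 = 7.442.
q = 5.67×10⁻⁸ × 3.275×10¹¹ / 7.442.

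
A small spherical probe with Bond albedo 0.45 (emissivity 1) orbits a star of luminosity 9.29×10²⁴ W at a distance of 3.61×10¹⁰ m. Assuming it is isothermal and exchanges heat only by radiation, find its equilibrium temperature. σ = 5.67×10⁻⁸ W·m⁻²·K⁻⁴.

First find the stellar flux at distance d: S = L/(4πd²) = 9.29×10²⁴/(4π·(3.61×10¹⁰)²) = 567.3 W/m².
For an isothermal sphere, absorbed (1−a)S·πr² = emitted σ·4πr²·T⁴, so T⁴ = (1−a)S/(4σ).
T⁴ = 0.550·567.3/(4·5.67×10⁻⁸) = 1.376×10⁹ K⁴.

T ≈ 193 K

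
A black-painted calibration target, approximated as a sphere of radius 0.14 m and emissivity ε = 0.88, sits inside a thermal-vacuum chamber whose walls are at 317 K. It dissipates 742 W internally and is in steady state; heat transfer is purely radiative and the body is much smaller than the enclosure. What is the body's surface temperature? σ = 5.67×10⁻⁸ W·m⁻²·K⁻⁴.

T ≈ 515 K

For a small grey body in a large enclosure, net radiated power = εσA(T⁴ − T_w⁴).
Steady state: P = εσA(T⁴ − T_w⁴) with A = 4πr² = 0.2463 m².
T⁴ = P/(εσA) + T_w⁴ = 742/(0.88·5.67×10⁻⁸·0.2463) + (317)⁴
    = 6.038×10¹⁰ + 1.010×10¹⁰ = 7.048×10¹⁰ K⁴.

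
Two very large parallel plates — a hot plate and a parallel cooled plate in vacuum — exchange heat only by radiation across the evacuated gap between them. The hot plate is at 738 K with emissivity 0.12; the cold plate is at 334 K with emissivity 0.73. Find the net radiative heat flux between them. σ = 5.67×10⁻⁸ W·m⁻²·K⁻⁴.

q ≈ 1850 W/m²

For two infinite grey parallel plates, q = σ(T₁⁴ − T₂⁴)/(1/ε₁ + 1/ε₂ − 1).
T₁⁴ − T₂⁴ = 2.966×10¹¹ − 1.244×10¹⁰ = 2.842×10¹¹ K⁴.
1/ε₁ + 1/ε₂ − 1 = 8.333 + 1.370 − 1 = 8.703.
q = 5.67×10⁻⁸ × 2.842×10¹¹ / 8.703.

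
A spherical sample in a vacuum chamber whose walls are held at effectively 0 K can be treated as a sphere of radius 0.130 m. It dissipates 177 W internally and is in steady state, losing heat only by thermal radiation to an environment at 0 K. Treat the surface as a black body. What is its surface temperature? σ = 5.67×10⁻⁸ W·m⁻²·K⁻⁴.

Steady state: internal power = radiated power, P = εσA T⁴.
Radiating area A = 4πr² = 0.2124 m².
T⁴ = P/(εσA) = 177/(1.0·5.67×10⁻⁸·0.2124) = 1.470×10¹⁰ K⁴.
T = (1.470×10¹⁰)^(1/4).

T ≈ 348 K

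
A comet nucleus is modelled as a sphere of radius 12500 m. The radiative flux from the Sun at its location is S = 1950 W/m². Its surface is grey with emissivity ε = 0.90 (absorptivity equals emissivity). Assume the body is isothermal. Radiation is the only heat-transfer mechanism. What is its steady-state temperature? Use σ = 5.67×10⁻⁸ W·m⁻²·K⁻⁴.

At equilibrium, absorbed power = emitted power.
Absorbing cross-section = πr² = 4.909×10⁸ m²; emitting surface = 4πr² = 1.963×10⁹ m² (ratio 4).
εS·A_cross = εσ·A_surf·T⁴  ⇒  T⁴ = S/(4σ)   (ε cancels).
T⁴ = 1950/(4·5.67×10⁻⁸) = 8.598×10⁹ K⁴.
T = (8.598×10⁹)^(1/4).

T ≈ 305 K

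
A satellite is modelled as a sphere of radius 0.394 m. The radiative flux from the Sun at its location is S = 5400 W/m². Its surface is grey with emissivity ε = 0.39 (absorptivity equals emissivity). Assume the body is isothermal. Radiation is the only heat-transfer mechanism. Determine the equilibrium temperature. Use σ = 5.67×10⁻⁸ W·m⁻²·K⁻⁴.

At equilibrium, absorbed power = emitted power.
Absorbing cross-section = πr² = 0.4877 m²; emitting surface = 4πr² = 1.951 m² (ratio 4).
εS·A_cross = εσ·A_surf·T⁴  ⇒  T⁴ = S/(4σ)   (ε cancels).
T⁴ = 5400/(4·5.67×10⁻⁸) = 2.381×10¹⁰ K⁴.
T = (2.381×10¹⁰)^(1/4).

T ≈ 393 K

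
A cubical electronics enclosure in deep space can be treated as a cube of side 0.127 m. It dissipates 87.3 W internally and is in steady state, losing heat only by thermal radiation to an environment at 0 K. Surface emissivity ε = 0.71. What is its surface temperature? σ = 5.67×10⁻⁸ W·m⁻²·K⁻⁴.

Steady state: internal power = radiated power, P = εσA T⁴.
Radiating area A = 6L² = 0.09677 m².
T⁴ = P/(εσA) = 87.3/(0.71·5.67×10⁻⁸·0.09677) = 2.241×10¹⁰ K⁴.
T = (2.241×10¹⁰)^(1/4).

T ≈ 387 K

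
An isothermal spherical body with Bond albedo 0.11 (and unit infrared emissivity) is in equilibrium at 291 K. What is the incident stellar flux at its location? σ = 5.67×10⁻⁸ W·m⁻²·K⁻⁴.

S ≈ 1830 W/m²

(1−a)S·πr² = σ·4πr²·T⁴ ⇒ S = 4σT⁴/(1−a).
S = 4·5.67×10⁻⁸·7.171×10⁹/0.890.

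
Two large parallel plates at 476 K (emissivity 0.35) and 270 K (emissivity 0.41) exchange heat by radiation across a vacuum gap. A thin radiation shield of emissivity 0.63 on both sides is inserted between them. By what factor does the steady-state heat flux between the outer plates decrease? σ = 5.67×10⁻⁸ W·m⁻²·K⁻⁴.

Without shield: q₀ = σΔ(T⁴)/(1/ε₁+1/ε₂−1) with denominator 4.296.
With shield the two gaps are in series; the resistances add: (1/ε₁+1/ε_s−1)+(1/ε_s+1/ε₂−1) = 3.444+3.026 = 6.471.
Heat-flux ratio q₀/q = 6.471/4.296.

factor ≈ 1.51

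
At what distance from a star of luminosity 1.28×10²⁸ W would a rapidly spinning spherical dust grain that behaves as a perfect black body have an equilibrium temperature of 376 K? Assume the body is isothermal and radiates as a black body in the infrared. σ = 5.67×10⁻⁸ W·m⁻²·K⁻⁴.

For an isothermal black-emitting sphere, (1−a)S·πr² = σ·4πr²·T⁴ ⇒ S = 4σT⁴/(1−a).
S = 4·5.67×10⁻⁸·(376)⁴/1.00 = 4533 W/m².
Flux falls as S = L/(4πd²), so d = √(L/(4πS)) = √(1.28×10²⁸/(4π·4533)).

d ≈ 4.74×10¹¹ m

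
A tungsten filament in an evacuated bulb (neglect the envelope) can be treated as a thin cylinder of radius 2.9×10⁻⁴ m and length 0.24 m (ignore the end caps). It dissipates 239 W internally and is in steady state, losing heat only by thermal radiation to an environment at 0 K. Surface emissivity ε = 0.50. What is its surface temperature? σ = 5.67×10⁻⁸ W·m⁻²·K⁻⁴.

Steady state: internal power = radiated power, P = εσA T⁴.
Radiating area A = 2πrL = 4.373×10⁻⁴ m².
T⁴ = P/(εσA) = 239/(0.50·5.67×10⁻⁸·4.373×10⁻⁴) = 1.928×10¹³ K⁴.
T = (1.928×10¹³)^(1/4).

T ≈ 2100 K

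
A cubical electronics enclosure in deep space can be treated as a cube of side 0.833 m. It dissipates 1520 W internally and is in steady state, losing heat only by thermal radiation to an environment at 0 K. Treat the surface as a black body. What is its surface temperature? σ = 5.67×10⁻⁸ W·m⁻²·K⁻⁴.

T ≈ 283 K

Steady state: internal power = radiated power, P = εσA T⁴.
Radiating area A = 6L² = 4.163 m².
T⁴ = P/(εσA) = 1520/(1.0·5.67×10⁻⁸·4.163) = 6.439×10⁹ K⁴.
T = (6.439×10⁹)^(1/4).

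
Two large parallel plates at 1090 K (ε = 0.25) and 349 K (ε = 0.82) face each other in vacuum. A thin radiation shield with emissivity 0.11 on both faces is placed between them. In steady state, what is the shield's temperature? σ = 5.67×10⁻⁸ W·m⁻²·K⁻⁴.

In steady state the net flux on the hot side equals that on the cold side.
σ(T₁⁴−T_s⁴)/D₁ = σ(T_s⁴−T₂⁴)/D₂, with D₁ = 1/ε₁+1/ε_s−1 = 12.09, D₂ = 1/ε_s+1/ε₂−1 = 9.310.
Solve for T_s⁴: T_s⁴ = (D₂·T₁⁴ + D₁·T₂⁴)/(D₁+D₂) = 6.225×10¹¹ K⁴.

T_s ≈ 888 K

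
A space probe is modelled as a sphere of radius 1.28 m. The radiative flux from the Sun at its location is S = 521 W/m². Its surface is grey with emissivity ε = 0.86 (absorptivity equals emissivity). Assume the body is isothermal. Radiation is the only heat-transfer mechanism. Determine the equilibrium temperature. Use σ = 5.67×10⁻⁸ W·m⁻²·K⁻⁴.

T ≈ 219 K

At equilibrium, absorbed power = emitted power.
Absorbing cross-section = πr² = 5.147 m²; emitting surface = 4πr² = 20.59 m² (ratio 4).
εS·A_cross = εσ·A_surf·T⁴  ⇒  T⁴ = S/(4σ)   (ε cancels).
T⁴ = 521/(4·5.67×10⁻⁸) = 2.297×10⁹ K⁴.
T = (2.297×10⁹)^(1/4).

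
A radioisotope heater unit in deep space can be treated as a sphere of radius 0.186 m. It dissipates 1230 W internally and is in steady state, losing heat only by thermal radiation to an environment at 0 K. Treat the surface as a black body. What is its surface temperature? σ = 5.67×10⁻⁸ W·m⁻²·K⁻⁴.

T ≈ 473 K

Steady state: internal power = radiated power, P = εσA T⁴.
Radiating area A = 4πr² = 0.4347 m².
T⁴ = P/(εσA) = 1230/(1.0·5.67×10⁻⁸·0.4347) = 4.990×10¹⁰ K⁴.
T = (4.990×10¹⁰)^(1/4).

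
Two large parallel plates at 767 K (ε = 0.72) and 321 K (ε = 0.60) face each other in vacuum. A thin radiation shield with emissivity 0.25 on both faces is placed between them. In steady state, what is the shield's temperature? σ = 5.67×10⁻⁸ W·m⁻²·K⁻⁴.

T_s ≈ 654 K

In steady state the net flux on the hot side equals that on the cold side.
σ(T₁⁴−T_s⁴)/D₁ = σ(T_s⁴−T₂⁴)/D₂, with D₁ = 1/ε₁+1/ε_s−1 = 4.389, D₂ = 1/ε_s+1/ε₂−1 = 4.667.
Solve for T_s⁴: T_s⁴ = (D₂·T₁⁴ + D₁·T₂⁴)/(D₁+D₂) = 1.835×10¹¹ K⁴.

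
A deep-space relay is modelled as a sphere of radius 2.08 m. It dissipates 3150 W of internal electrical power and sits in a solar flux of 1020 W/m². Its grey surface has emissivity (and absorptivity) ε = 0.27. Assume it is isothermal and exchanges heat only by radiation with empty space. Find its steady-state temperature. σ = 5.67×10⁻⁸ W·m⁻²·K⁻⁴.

T ≈ 302 K

At steady state, absorbed solar power + internal power = radiated power.
Absorbed: α·S·A_cross = 0.27·1020·13.59 = 3743 W (cross-section πr²).
Total input = 3743 + 3150 = 6893 W.
Radiated: εσ·A_surf·T⁴ with A_surf = 4πr² = 54.37 m².
T⁴ = 6893/(0.27·5.67×10⁻⁸·54.37) = 8.282×10⁹ K⁴.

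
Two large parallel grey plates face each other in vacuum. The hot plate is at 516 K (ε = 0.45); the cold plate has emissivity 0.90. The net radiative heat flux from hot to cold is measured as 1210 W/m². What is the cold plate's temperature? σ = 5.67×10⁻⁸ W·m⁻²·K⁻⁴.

q = σ(T₁⁴ − T₂⁴)/(1/ε₁ + 1/ε₂ − 1); denominator = 2.333.
T₂⁴ = T₁⁴ − q·(1/ε₁+1/ε₂−1)/σ = 7.089×10¹⁰ − 1210·2.333/5.67×10⁻⁸
    = 2.110×10¹⁰ K⁴.

T₂ ≈ 381 K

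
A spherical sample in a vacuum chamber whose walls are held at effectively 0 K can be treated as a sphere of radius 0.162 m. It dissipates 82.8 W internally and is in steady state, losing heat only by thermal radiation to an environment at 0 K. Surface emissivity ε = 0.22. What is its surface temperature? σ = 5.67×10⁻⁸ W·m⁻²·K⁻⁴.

T ≈ 377 K

Steady state: internal power = radiated power, P = εσA T⁴.
Radiating area A = 4πr² = 0.3298 m².
T⁴ = P/(εσA) = 82.8/(0.22·5.67×10⁻⁸·0.3298) = 2.013×10¹⁰ K⁴.
T = (2.013×10¹⁰)^(1/4).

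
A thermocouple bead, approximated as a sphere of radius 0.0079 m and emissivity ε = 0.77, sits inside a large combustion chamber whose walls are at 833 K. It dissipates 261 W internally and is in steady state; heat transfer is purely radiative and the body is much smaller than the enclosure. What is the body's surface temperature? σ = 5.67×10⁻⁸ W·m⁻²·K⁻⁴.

T ≈ 1690 K

For a small grey body in a large enclosure, net radiated power = εσA(T⁴ − T_w⁴).
Steady state: P = εσA(T⁴ − T_w⁴) with A = 4πr² = 7.843×10⁻⁴ m².
T⁴ = P/(εσA) + T_w⁴ = 261/(0.77·5.67×10⁻⁸·7.843×10⁻⁴) + (833)⁴
    = 7.623×10¹² + 4.815×10¹¹ = 8.104×10¹² K⁴.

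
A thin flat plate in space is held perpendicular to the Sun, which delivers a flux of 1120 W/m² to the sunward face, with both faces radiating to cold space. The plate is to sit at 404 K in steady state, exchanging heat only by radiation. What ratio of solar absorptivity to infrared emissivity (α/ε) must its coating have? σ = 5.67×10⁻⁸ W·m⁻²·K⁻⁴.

α/ε ≈ 2.70

Balance: αS·A = εσ·2A·T⁴ ⇒ α/ε = 2σT⁴/S.
α/ε = 2·5.67×10⁻⁸·(404)⁴/1120 = 2·5.67×10⁻⁸·2.664×10¹⁰/1120.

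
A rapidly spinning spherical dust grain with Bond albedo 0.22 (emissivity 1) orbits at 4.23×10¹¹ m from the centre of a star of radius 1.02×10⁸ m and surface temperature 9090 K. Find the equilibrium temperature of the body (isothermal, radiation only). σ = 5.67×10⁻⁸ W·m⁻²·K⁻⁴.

T ≈ 93.8 K

The star's surface emits σT_*⁴; at distance d the flux is S = σT_*⁴(R_*/d)².
S = 5.67×10⁻⁸·(9090)⁴·(1.02×10⁸/4.23×10¹¹)² = 22.51 W/m².
For an isothermal sphere T⁴ = (1−a)S/(4σ) = 7.741×10⁷ K⁴.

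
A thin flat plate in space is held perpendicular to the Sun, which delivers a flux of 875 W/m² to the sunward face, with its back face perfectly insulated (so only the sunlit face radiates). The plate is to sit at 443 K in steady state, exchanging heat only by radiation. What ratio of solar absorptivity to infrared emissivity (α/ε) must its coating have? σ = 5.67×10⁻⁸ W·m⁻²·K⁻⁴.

α/ε ≈ 2.50

Balance: αS·A = εσ·1A·T⁴ ⇒ α/ε = σT⁴/S.
α/ε = 5.67×10⁻⁸·(443)⁴/875 = 5.67×10⁻⁸·3.851×10¹⁰/875.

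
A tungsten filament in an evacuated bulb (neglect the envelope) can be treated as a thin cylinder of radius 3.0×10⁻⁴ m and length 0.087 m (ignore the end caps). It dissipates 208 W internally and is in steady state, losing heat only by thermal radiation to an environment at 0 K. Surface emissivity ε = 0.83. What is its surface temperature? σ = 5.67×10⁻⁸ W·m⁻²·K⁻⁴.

T ≈ 2280 K

Steady state: internal power = radiated power, P = εσA T⁴.
Radiating area A = 2πrL = 1.640×10⁻⁴ m².
T⁴ = P/(εσA) = 208/(0.83·5.67×10⁻⁸·1.640×10⁻⁴) = 2.695×10¹³ K⁴.
T = (2.695×10¹³)^(1/4).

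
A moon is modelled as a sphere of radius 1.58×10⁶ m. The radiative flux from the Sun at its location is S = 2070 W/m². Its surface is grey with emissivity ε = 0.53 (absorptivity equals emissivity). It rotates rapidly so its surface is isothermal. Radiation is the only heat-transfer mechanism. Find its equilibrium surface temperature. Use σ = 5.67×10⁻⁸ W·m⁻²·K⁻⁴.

T ≈ 309 K

At equilibrium, absorbed power = emitted power.
Absorbing cross-section = πr² = 7.843×10¹² m²; emitting surface = 4πr² = 3.137×10¹³ m² (ratio 4).
εS·A_cross = εσ·A_surf·T⁴  ⇒  T⁴ = S/(4σ)   (ε cancels).
T⁴ = 2070/(4·5.67×10⁻⁸) = 9.127×10⁹ K⁴.
T = (9.127×10⁹)^(1/4).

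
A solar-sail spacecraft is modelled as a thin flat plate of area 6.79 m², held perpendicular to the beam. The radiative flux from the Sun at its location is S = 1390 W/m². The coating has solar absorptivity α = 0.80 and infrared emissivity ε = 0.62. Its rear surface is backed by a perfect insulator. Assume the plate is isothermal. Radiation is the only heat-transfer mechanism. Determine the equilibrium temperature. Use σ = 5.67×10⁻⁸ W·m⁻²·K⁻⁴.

T ≈ 422 K

At equilibrium, absorbed power = emitted power.
Absorbing cross-section = A = 6.790 m²; emitting surface = A = 6.790 m² (ratio 1).
αS·A_cross = εσ·A_surf·T⁴  ⇒  T⁴ = αS/(ε·1σ).
T⁴ = 0.800·1390/(0.62·1·5.67×10⁻⁸) = 3.163×10¹⁰ K⁴.
T = (3.163×10¹⁰)^(1/4).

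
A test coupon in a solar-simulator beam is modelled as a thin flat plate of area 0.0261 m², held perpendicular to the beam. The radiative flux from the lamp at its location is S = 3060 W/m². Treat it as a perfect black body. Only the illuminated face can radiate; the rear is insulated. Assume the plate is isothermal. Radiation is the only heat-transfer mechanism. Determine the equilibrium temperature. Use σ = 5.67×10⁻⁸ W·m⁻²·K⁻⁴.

T ≈ 482 K

At equilibrium, absorbed power = emitted power.
Absorbing cross-section = A = 0.02610 m²; emitting surface = A = 0.02610 m² (ratio 1).
S·A_cross = εσ·A_surf·T⁴  ⇒  T⁴ = S/(1σ).
T⁴ = 1.00·3060/(1·5.67×10⁻⁸) = 5.397×10¹⁰ K⁴.
T = (5.397×10¹⁰)^(1/4).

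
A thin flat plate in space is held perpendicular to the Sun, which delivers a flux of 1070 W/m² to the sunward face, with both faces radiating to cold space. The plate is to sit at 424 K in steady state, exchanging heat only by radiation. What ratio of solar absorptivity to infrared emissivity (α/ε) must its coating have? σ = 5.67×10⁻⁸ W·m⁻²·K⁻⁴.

Balance: αS·A = εσ·2A·T⁴ ⇒ α/ε = 2σT⁴/S.
α/ε = 2·5.67×10⁻⁸·(424)⁴/1070 = 2·5.67×10⁻⁸·3.232×10¹⁰/1070.

α/ε ≈ 3.43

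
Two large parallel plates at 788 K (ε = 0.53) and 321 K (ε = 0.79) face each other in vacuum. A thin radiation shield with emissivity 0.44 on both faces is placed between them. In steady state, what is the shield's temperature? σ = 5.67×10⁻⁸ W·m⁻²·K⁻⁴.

T_s ≈ 649 K

In steady state the net flux on the hot side equals that on the cold side.
σ(T₁⁴−T_s⁴)/D₁ = σ(T_s⁴−T₂⁴)/D₂, with D₁ = 1/ε₁+1/ε_s−1 = 3.160, D₂ = 1/ε_s+1/ε₂−1 = 2.539.
Solve for T_s⁴: T_s⁴ = (D₂·T₁⁴ + D₁·T₂⁴)/(D₁+D₂) = 1.777×10¹¹ K⁴.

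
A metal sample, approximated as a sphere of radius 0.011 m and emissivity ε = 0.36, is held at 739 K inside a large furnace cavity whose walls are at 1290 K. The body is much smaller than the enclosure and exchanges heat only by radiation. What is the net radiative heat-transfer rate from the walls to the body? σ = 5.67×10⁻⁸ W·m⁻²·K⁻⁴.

For a small grey body in a large enclosure: P_net = εσA(T_body⁴ − T_wall⁴).
A = 4πr² = 0.001521 m²; T_body⁴ − T_wall⁴ = 2.982×10¹¹ − 2.769×10¹² = -2.471×10¹² K⁴.
|P_net| = 0.36·5.67×10⁻⁸·0.001521·2.471×10¹².

P_net ≈ 76.7 W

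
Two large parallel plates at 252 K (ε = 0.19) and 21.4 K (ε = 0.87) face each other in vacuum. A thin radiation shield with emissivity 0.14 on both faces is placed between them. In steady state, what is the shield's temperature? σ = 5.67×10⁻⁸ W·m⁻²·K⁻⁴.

T_s ≈ 199 K

In steady state the net flux on the hot side equals that on the cold side.
σ(T₁⁴−T_s⁴)/D₁ = σ(T_s⁴−T₂⁴)/D₂, with D₁ = 1/ε₁+1/ε_s−1 = 11.41, D₂ = 1/ε_s+1/ε₂−1 = 7.292.
Solve for T_s⁴: T_s⁴ = (D₂·T₁⁴ + D₁·T₂⁴)/(D₁+D₂) = 1.573×10⁹ K⁴.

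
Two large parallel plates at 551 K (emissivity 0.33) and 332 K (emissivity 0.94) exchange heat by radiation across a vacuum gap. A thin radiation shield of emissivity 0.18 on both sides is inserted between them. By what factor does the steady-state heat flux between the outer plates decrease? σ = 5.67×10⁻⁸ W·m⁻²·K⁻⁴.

Without shield: q₀ = σΔ(T⁴)/(1/ε₁+1/ε₂−1) with denominator 3.094.
With shield the two gaps are in series; the resistances add: (1/ε₁+1/ε_s−1)+(1/ε_s+1/ε₂−1) = 7.586+5.619 = 13.21.
Heat-flux ratio q₀/q = 13.21/3.094.

factor ≈ 4.27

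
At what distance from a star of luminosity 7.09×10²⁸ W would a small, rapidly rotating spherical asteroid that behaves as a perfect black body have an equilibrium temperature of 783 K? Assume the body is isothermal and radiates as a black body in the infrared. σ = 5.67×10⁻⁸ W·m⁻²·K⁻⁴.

d ≈ 2.57×10¹¹ m

For an isothermal black-emitting sphere, (1−a)S·πr² = σ·4πr²·T⁴ ⇒ S = 4σT⁴/(1−a).
S = 4·5.67×10⁻⁸·(783)⁴/1.00 = 85250 W/m².
Flux falls as S = L/(4πd²), so d = √(L/(4πS)) = √(7.09×10²⁸/(4π·85250)).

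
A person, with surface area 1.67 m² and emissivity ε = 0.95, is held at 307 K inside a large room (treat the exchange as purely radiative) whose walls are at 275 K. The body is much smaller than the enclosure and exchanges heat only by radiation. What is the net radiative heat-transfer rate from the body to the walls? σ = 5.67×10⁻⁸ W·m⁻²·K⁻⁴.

P_net ≈ 285 W

For a small grey body in a large enclosure: P_net = εσA(T_body⁴ − T_wall⁴).
A = 1.67 m²; T_body⁴ − T_wall⁴ = 8.883×10⁹ − 5.719×10⁹ = 3.164×10⁹ K⁴.
|P_net| = 0.95·5.67×10⁻⁸·1.670·3.164×10⁹.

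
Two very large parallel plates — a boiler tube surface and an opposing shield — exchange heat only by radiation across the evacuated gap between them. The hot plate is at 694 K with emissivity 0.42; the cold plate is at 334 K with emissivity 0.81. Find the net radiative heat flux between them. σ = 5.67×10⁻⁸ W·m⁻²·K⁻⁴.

q ≈ 4760 W/m²

For two infinite grey parallel plates, q = σ(T₁⁴ − T₂⁴)/(1/ε₁ + 1/ε₂ − 1).
T₁⁴ − T₂⁴ = 2.320×10¹¹ − 1.244×10¹⁰ = 2.195×10¹¹ K⁴.
1/ε₁ + 1/ε₂ − 1 = 2.381 + 1.235 − 1 = 2.616.
q = 5.67×10⁻⁸ × 2.195×10¹¹ / 2.616.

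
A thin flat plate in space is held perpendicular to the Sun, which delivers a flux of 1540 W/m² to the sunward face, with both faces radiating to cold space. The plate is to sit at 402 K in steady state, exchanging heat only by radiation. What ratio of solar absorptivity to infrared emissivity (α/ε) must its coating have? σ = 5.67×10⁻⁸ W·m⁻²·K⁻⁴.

Balance: αS·A = εσ·2A·T⁴ ⇒ α/ε = 2σT⁴/S.
α/ε = 2·5.67×10⁻⁸·(402)⁴/1540 = 2·5.67×10⁻⁸·2.612×10¹⁰/1540.

α/ε ≈ 1.92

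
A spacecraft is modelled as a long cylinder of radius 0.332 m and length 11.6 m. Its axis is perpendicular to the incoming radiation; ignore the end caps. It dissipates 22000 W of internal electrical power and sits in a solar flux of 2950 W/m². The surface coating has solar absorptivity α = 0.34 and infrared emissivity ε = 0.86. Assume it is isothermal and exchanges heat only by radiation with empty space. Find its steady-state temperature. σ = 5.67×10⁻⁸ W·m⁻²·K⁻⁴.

T ≈ 398 K

At steady state, absorbed solar power + internal power = radiated power.
Absorbed: α·S·A_cross = 0.34·2950·7.702 = 7726 W (cross-section 2rL).
Total input = 7726 + 22000 = 29730 W.
Radiated: εσ·A_surf·T⁴ with A_surf = 2πrL = 24.20 m².
T⁴ = 29730/(0.86·5.67×10⁻⁸·24.20) = 2.519×10¹⁰ K⁴.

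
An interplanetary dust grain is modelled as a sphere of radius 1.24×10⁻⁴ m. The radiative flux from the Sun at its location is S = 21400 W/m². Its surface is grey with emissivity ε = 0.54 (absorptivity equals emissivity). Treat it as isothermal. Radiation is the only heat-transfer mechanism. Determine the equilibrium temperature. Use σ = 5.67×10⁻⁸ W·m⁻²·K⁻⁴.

T ≈ 554 K

At equilibrium, absorbed power = emitted power.
Absorbing cross-section = πr² = 4.831×10⁻⁸ m²; emitting surface = 4πr² = 1.932×10⁻⁷ m² (ratio 4).
εS·A_cross = εσ·A_surf·T⁴  ⇒  T⁴ = S/(4σ)   (ε cancels).
T⁴ = 21400/(4·5.67×10⁻⁸) = 9.436×10¹⁰ K⁴.
T = (9.436×10¹⁰)^(1/4).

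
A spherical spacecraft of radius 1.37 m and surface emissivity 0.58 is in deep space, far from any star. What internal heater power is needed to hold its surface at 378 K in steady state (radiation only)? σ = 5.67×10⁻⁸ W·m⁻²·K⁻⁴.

P ≈ 15800 W

P = εσ·4πr²·T⁴.
4πr² = 23.59 m²; T⁴ = 2.042×10¹⁰ K⁴.
P = 0.58·5.67×10⁻⁸·23.59·2.042×10¹⁰.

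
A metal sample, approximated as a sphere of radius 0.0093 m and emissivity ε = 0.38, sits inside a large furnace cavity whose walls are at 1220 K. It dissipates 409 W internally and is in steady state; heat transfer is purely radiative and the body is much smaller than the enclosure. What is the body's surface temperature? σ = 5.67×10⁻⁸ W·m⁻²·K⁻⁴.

T ≈ 2110 K

For a small grey body in a large enclosure, net radiated power = εσA(T⁴ − T_w⁴).
Steady state: P = εσA(T⁴ − T_w⁴) with A = 4πr² = 0.001087 m².
T⁴ = P/(εσA) + T_w⁴ = 409/(0.38·5.67×10⁻⁸·0.001087) + (1220)⁴
    = 1.747×10¹³ + 2.215×10¹² = 1.968×10¹³ K⁴.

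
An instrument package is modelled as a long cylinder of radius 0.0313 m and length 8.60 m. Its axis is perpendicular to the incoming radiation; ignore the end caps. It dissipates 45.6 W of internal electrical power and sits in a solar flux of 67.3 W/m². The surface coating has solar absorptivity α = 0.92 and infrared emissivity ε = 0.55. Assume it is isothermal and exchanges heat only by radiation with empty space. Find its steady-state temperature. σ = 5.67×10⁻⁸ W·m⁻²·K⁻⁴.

T ≈ 197 K

At steady state, absorbed solar power + internal power = radiated power.
Absorbed: α·S·A_cross = 0.92·67.3·0.5384 = 33.33 W (cross-section 2rL).
Total input = 33.33 + 45.6 = 78.93 W.
Radiated: εσ·A_surf·T⁴ with A_surf = 2πrL = 1.691 m².
T⁴ = 78.93/(0.55·5.67×10⁻⁸·1.691) = 1.497×10⁹ K⁴.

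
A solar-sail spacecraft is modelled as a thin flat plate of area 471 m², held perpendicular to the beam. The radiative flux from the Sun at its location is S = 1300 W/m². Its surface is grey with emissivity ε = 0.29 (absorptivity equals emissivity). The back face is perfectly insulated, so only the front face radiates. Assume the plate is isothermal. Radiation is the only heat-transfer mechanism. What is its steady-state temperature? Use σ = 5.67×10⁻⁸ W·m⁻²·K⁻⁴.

At equilibrium, absorbed power = emitted power.
Absorbing cross-section = A = 471.0 m²; emitting surface = A = 471.0 m² (ratio 1).
εS·A_cross = εσ·A_surf·T⁴  ⇒  T⁴ = S/(1σ)   (ε cancels).
T⁴ = 1300/(1·5.67×10⁻⁸) = 2.293×10¹⁰ K⁴.
T = (2.293×10¹⁰)^(1/4).

T ≈ 389 K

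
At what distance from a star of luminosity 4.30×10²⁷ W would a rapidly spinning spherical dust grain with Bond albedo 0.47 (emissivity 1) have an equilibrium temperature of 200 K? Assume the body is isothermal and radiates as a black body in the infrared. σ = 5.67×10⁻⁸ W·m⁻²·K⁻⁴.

For an isothermal black-emitting sphere, (1−a)S·πr² = σ·4πr²·T⁴ ⇒ S = 4σT⁴/(1−a).
S = 4·5.67×10⁻⁸·(200)⁴/0.530 = 684.7 W/m².
Flux falls as S = L/(4πd²), so d = √(L/(4πS)) = √(4.30×10²⁷/(4π·684.7)).

d ≈ 7.07×10¹¹ m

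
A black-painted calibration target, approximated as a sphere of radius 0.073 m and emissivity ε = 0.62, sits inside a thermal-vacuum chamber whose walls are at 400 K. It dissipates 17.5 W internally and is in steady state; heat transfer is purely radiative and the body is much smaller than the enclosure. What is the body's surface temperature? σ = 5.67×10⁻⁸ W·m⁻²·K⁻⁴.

For a small grey body in a large enclosure, net radiated power = εσA(T⁴ − T_w⁴).
Steady state: P = εσA(T⁴ − T_w⁴) with A = 4πr² = 0.06697 m².
T⁴ = P/(εσA) + T_w⁴ = 17.5/(0.62·5.67×10⁻⁸·0.06697) + (400)⁴
    = 7.434×10⁹ + 2.560×10¹⁰ = 3.303×10¹⁰ K⁴.

T ≈ 426 K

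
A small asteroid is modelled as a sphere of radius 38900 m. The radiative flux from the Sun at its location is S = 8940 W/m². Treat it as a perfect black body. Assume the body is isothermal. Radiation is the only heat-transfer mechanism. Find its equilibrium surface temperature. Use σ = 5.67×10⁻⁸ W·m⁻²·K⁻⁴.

At equilibrium, absorbed power = emitted power.
Absorbing cross-section = πr² = 4.754×10⁹ m²; emitting surface = 4πr² = 1.902×10¹⁰ m² (ratio 4).
S·A_cross = εσ·A_surf·T⁴  ⇒  T⁴ = S/(4σ).
T⁴ = 1.00·8940/(4·5.67×10⁻⁸) = 3.942×10¹⁰ K⁴.
T = (3.942×10¹⁰)^(1/4).

T ≈ 446 K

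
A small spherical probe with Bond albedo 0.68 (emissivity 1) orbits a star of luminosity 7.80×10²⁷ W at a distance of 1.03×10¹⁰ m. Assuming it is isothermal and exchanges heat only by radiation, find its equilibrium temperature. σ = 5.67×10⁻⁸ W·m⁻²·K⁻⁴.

T ≈ 1700 K

First find the stellar flux at distance d: S = L/(4πd²) = 7.80×10²⁷/(4π·(1.03×10¹⁰)²) = 5.851×10⁶ W/m².
For an isothermal sphere, absorbed (1−a)S·πr² = emitted σ·4πr²·T⁴, so T⁴ = (1−a)S/(4σ).
T⁴ = 0.320·5.851×10⁶/(4·5.67×10⁻⁸) = 8.255×10¹² K⁴.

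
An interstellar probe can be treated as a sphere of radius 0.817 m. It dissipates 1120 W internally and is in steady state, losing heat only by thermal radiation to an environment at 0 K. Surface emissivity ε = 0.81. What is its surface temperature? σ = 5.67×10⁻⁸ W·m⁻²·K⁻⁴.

T ≈ 232 K

Steady state: internal power = radiated power, P = εσA T⁴.
Radiating area A = 4πr² = 8.388 m².
T⁴ = P/(εσA) = 1120/(0.81·5.67×10⁻⁸·8.388) = 2.907×10⁹ K⁴.
T = (2.907×10⁹)^(1/4).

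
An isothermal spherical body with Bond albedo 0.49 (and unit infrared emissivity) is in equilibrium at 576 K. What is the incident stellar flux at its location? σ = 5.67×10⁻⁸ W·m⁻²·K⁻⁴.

(1−a)S·πr² = σ·4πr²·T⁴ ⇒ S = 4σT⁴/(1−a).
S = 4·5.67×10⁻⁸·1.101×10¹¹/0.510.

S ≈ 49000 W/m²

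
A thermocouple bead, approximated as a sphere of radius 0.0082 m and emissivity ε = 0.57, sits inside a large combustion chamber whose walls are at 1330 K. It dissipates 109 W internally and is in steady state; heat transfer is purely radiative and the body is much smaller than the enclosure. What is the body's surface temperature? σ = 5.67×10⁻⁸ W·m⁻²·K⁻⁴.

For a small grey body in a large enclosure, net radiated power = εσA(T⁴ − T_w⁴).
Steady state: P = εσA(T⁴ − T_w⁴) with A = 4πr² = 8.450×10⁻⁴ m².
T⁴ = P/(εσA) + T_w⁴ = 109/(0.57·5.67×10⁻⁸·8.450×10⁻⁴) + (1330)⁴
    = 3.991×10¹² + 3.129×10¹² = 7.120×10¹² K⁴.

T ≈ 1630 K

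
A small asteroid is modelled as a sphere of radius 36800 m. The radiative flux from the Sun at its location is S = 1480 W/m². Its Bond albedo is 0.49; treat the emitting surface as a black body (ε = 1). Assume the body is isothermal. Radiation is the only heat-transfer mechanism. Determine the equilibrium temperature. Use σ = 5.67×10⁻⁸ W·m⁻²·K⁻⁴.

T ≈ 240 K

At equilibrium, absorbed power = emitted power.
Absorbing cross-section = πr² = 4.254×10⁹ m²; emitting surface = 4πr² = 1.702×10¹⁰ m² (ratio 4).
(1−a)S·A_cross = εσ·A_surf·T⁴  ⇒  T⁴ = (1−a)S/(4σ).
T⁴ = 0.510·1480/(4·5.67×10⁻⁸) = 3.328×10⁹ K⁴.
T = (3.328×10⁹)^(1/4).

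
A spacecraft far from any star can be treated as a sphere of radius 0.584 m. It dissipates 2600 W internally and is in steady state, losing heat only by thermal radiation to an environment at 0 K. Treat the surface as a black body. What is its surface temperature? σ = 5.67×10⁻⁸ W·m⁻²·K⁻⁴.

T ≈ 322 K

Steady state: internal power = radiated power, P = εσA T⁴.
Radiating area A = 4πr² = 4.286 m².
T⁴ = P/(εσA) = 2600/(1.0·5.67×10⁻⁸·4.286) = 1.070×10¹⁰ K⁴.
T = (1.070×10¹⁰)^(1/4).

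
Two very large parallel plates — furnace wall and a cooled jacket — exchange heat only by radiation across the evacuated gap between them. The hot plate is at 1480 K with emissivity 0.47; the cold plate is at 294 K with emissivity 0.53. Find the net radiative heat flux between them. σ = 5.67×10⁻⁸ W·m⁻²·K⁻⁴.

q ≈ 90100 W/m²

For two infinite grey parallel plates, q = σ(T₁⁴ − T₂⁴)/(1/ε₁ + 1/ε₂ − 1).
T₁⁴ − T₂⁴ = 4.798×10¹² − 7.471×10⁹ = 4.790×10¹² K⁴.
1/ε₁ + 1/ε₂ − 1 = 2.128 + 1.887 − 1 = 3.014.
q = 5.67×10⁻⁸ × 4.790×10¹² / 3.014.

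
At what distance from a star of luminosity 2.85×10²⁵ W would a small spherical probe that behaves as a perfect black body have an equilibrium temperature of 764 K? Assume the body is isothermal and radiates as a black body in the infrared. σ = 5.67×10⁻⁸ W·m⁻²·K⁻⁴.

d ≈ 5.42×10⁹ m

For an isothermal black-emitting sphere, (1−a)S·πr² = σ·4πr²·T⁴ ⇒ S = 4σT⁴/(1−a).
S = 4·5.67×10⁻⁸·(764)⁴/1.00 = 77270 W/m².
Flux falls as S = L/(4πd²), so d = √(L/(4πS)) = √(2.85×10²⁵/(4π·77270)).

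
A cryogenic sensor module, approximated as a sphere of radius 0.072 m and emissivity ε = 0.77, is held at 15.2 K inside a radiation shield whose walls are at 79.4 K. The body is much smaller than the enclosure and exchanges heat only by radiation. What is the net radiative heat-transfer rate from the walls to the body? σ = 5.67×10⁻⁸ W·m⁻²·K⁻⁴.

P_net ≈ 0.113 W

For a small grey body in a large enclosure: P_net = εσA(T_body⁴ − T_wall⁴).
A = 4πr² = 0.06514 m²; T_body⁴ − T_wall⁴ = 53380 − 3.974×10⁷ = -3.969×10⁷ K⁴.
|P_net| = 0.77·5.67×10⁻⁸·0.06514·3.969×10⁷.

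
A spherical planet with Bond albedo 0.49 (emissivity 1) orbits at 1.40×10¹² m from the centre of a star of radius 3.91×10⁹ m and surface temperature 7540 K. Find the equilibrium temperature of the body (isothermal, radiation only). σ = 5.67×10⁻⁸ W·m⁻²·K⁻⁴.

T ≈ 238 K

The star's surface emits σT_*⁴; at distance d the flux is S = σT_*⁴(R_*/d)².
S = 5.67×10⁻⁸·(7540)⁴·(3.91×10⁹/1.40×10¹²)² = 1429 W/m².
For an isothermal sphere T⁴ = (1−a)S/(4σ) = 3.214×10⁹ K⁴.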